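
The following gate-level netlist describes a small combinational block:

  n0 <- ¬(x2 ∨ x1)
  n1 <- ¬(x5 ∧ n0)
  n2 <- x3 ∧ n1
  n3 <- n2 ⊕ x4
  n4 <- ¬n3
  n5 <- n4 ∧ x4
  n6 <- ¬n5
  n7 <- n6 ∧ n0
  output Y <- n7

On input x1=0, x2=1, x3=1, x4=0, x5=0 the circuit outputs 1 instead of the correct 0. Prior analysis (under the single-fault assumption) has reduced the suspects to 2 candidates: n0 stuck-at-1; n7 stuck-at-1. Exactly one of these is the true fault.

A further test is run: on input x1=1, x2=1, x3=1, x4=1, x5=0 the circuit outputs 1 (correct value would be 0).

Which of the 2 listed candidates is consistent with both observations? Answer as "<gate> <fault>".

n7 stuck-at-1

Evaluate each candidate on input x1=1, x2=1, x3=1, x4=1, x5=0:
  n0 stuck-at-1: n0=1 [stuck-at-1], n1=1, n2=1, n3=0, n4=1, n5=1, n6=0, n7=0 → 0 — eliminated
  n7 stuck-at-1: n0=0, n1=1, n2=1, n3=0, n4=1, n5=1, n6=0, n7=1 [stuck-at-1] → 1 — matches
Only n7 stuck-at-1 reproduces the observed 1.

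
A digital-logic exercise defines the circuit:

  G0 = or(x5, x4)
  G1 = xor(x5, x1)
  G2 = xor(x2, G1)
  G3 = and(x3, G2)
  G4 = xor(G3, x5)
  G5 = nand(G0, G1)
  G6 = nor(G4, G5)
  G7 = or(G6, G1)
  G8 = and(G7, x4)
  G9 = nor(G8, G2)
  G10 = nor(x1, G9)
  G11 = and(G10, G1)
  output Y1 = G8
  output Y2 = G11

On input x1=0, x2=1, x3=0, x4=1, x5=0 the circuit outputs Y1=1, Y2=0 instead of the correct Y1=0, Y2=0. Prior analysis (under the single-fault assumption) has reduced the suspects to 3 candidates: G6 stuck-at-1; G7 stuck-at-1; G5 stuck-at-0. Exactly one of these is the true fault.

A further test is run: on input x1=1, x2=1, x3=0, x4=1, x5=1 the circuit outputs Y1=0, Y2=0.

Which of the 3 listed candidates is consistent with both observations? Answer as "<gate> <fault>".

G5 stuck-at-0

Evaluate each candidate on input x1=1, x2=1, x3=0, x4=1, x5=1:
  G6 stuck-at-1: G0=1, G1=0, G2=1, G3=0, G4=1, G5=1, G6=1 [stuck-at-1], G7=1, G8=1, G9=0, G10=0, G11=0 → Y1=1, Y2=0 — eliminated
  G7 stuck-at-1: G0=1, G1=0, G2=1, G3=0, G4=1, G5=1, G6=0, G7=1 [stuck-at-1], G8=1, G9=0, G10=0, G11=0 → Y1=1, Y2=0 — eliminated
  G5 stuck-at-0: G0=1, G1=0, G2=1, G3=0, G4=1, G5=0 [stuck-at-0], G6=0, G7=0, G8=0, G9=0, G10=0, G11=0 → Y1=0, Y2=0 — matches
Only G5 stuck-at-0 reproduces the observed Y1=0, Y2=0.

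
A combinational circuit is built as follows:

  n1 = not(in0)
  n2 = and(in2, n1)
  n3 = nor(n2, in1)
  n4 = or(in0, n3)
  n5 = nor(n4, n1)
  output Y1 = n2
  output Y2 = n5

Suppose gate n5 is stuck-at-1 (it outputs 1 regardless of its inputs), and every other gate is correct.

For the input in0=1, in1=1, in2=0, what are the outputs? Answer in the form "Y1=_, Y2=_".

Y1=0, Y2=1

Propagate with n5 forced: n1=0, n2=0, n3=0, n4=1, n5=1 [stuck-at-1].
So the outputs are Y1=0, Y2=1. (Without the fault they would be Y1=0, Y2=0.)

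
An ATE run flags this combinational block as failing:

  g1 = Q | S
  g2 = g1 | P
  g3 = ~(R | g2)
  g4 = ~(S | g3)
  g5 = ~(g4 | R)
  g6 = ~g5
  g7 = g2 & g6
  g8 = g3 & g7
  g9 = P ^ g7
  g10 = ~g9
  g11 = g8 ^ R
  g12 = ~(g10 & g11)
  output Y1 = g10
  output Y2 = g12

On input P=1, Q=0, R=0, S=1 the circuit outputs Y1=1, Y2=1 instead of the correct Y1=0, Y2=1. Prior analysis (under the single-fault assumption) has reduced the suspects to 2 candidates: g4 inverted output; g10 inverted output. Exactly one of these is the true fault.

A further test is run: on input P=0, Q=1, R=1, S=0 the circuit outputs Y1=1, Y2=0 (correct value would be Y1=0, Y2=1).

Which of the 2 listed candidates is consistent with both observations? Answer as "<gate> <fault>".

g10 inverted output

Evaluate each candidate on input P=0, Q=1, R=1, S=0:
  g4 inverted output: g1=1, g2=1, g3=0, g4=0 [inverted output], g5=0, g6=1, g7=1, g8=0, g9=1, g10=0, g11=1, g12=1 → Y1=0, Y2=1 — eliminated
  g10 inverted output: g1=1, g2=1, g3=0, g4=1, g5=0, g6=1, g7=1, g8=0, g9=1, g10=1 [inverted output], g11=1, g12=0 → Y1=1, Y2=0 — matches
Only g10 inverted output reproduces the observed Y1=1, Y2=0.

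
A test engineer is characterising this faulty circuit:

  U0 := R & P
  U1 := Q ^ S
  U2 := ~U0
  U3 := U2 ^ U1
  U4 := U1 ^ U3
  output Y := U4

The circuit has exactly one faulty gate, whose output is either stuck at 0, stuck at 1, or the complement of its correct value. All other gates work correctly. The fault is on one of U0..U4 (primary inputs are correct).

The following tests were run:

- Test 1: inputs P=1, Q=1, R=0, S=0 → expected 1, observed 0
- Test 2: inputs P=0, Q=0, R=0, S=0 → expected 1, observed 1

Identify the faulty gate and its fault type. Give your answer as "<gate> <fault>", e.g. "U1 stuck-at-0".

Fault-free values for test 1 (P=1, Q=1, R=0, S=0): U0=0, U1=1, U2=1, U3=0, U4=1, giving Y=1. Observed 0.
Test 1: faults giving observed 0 are {U0 stuck-at-1, U0 inverted output, U2 stuck-at-0, U2 inverted output, U3 stuck-at-1, U3 inverted output, U4 stuck-at-0, U4 inverted output}.
Test 2 (P=0, Q=0, R=0, S=0): fault-free U0=0, U1=0, U2=1, U3=1, U4=1 → 1; observed 1. Eliminates U0 stuck-at-1, U0 inverted output, U2 stuck-at-0, U2 inverted output, U3 inverted output, U4 stuck-at-0, U4 inverted output.
Only U3 stuck-at-1 is consistent with every test.

U3 stuck-at-1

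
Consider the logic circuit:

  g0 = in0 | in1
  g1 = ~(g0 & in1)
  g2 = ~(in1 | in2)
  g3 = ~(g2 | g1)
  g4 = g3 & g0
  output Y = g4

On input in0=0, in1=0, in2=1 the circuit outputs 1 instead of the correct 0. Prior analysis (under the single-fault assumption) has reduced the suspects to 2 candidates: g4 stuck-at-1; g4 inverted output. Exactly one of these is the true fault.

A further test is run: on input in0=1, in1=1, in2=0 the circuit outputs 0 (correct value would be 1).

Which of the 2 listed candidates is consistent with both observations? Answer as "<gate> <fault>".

g4 inverted output

Evaluate each candidate on input in0=1, in1=1, in2=0:
  g4 stuck-at-1: g0=1, g1=0, g2=0, g3=1, g4=1 [stuck-at-1] → 1 — eliminated
  g4 inverted output: g0=1, g1=0, g2=0, g3=1, g4=0 [inverted output] → 0 — matches
Only g4 inverted output reproduces the observed 0.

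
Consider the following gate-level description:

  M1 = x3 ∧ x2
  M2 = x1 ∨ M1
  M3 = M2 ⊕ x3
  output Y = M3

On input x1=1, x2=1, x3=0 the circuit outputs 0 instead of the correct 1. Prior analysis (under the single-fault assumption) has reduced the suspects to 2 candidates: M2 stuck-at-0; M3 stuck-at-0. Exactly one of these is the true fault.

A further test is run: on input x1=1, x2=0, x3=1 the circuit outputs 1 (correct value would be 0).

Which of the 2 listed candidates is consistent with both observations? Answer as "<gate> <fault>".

Evaluate each candidate on input x1=1, x2=0, x3=1:
  M2 stuck-at-0: M1=0, M2=0 [stuck-at-0], M3=1 → 1 — matches
  M3 stuck-at-0: M1=0, M2=1, M3=0 [stuck-at-0] → 0 — eliminated
Only M2 stuck-at-0 reproduces the observed 1.

M2 stuck-at-0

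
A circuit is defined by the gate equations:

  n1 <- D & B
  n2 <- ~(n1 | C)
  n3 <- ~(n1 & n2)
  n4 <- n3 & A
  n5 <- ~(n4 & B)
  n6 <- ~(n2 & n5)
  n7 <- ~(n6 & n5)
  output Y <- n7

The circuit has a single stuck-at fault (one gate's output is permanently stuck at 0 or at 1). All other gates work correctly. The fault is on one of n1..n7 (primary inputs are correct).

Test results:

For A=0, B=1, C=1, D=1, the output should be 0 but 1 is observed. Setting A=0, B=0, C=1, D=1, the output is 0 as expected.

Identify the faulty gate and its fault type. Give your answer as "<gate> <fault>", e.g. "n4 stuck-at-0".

n4 stuck-at-1

Fault-free values for test 1 (A=0, B=1, C=1, D=1): n1=1, n2=0, n3=1, n4=0, n5=1, n6=1, n7=0, giving Y=0. Observed 1.
Test 1: faults giving observed 1 are {n2 stuck-at-1, n4 stuck-at-1, n5 stuck-at-0, n6 stuck-at-0, n7 stuck-at-1}.
Test 2 (A=0, B=0, C=1, D=1): fault-free n1=0, n2=0, n3=1, n4=0, n5=1, n6=1, n7=0 → 0; observed 0. Eliminates n2 stuck-at-1, n5 stuck-at-0, n6 stuck-at-0, n7 stuck-at-1.
Only n4 stuck-at-1 is consistent with every test.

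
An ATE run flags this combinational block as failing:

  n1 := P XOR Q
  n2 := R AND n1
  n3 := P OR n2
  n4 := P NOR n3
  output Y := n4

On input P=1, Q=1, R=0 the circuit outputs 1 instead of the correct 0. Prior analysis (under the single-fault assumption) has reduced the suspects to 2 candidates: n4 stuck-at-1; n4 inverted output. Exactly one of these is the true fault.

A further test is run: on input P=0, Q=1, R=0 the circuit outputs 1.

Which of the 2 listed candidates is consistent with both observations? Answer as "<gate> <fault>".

n4 stuck-at-1

Evaluate each candidate on input P=0, Q=1, R=0:
  n4 stuck-at-1: n1=1, n2=0, n3=0, n4=1 [stuck-at-1] → 1 — matches
  n4 inverted output: n1=1, n2=0, n3=0, n4=0 [inverted output] → 0 — eliminated
Only n4 stuck-at-1 reproduces the observed 1.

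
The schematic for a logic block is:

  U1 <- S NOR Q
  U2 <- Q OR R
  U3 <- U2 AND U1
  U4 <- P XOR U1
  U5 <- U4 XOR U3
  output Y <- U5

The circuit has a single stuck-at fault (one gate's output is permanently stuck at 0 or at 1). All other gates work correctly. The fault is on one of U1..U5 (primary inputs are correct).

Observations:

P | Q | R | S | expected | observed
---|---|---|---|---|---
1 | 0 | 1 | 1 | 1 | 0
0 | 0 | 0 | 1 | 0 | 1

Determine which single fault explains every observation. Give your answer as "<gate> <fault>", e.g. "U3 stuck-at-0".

Fault-free values for test 1 (P=1, Q=0, R=1, S=1): U1=0, U2=1, U3=0, U4=1, U5=1, giving Y=1. Observed 0.
Test 1: faults giving observed 0 are {U3 stuck-at-1, U4 stuck-at-0, U5 stuck-at-0}.
Test 2 (P=0, Q=0, R=0, S=1): fault-free U1=0, U2=0, U3=0, U4=0, U5=0 → 0; observed 1. Eliminates U4 stuck-at-0, U5 stuck-at-0.
Only U3 stuck-at-1 is consistent with every test.

U3 stuck-at-1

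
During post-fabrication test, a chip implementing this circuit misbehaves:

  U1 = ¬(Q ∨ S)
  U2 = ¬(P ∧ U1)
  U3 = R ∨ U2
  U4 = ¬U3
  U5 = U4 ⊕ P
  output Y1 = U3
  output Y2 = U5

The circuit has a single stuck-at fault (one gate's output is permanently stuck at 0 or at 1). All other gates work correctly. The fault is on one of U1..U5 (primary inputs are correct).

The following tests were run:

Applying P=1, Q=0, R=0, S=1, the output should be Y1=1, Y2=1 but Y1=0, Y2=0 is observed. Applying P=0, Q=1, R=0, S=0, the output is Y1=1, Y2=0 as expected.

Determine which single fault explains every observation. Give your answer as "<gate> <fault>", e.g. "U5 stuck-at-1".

Fault-free values for test 1 (P=1, Q=0, R=0, S=1): U1=0, U2=1, U3=1, U4=0, U5=1, giving Y1=1, Y2=1. Observed Y1=0, Y2=0.
Test 1: faults giving observed Y1=0, Y2=0 are {U1 stuck-at-1, U2 stuck-at-0, U3 stuck-at-0}.
Test 2 (P=0, Q=1, R=0, S=0): fault-free U1=0, U2=1, U3=1, U4=0, U5=0 → Y1=1, Y2=0; observed Y1=1, Y2=0. Eliminates U2 stuck-at-0, U3 stuck-at-0.
Only U1 stuck-at-1 is consistent with every test.

U1 stuck-at-1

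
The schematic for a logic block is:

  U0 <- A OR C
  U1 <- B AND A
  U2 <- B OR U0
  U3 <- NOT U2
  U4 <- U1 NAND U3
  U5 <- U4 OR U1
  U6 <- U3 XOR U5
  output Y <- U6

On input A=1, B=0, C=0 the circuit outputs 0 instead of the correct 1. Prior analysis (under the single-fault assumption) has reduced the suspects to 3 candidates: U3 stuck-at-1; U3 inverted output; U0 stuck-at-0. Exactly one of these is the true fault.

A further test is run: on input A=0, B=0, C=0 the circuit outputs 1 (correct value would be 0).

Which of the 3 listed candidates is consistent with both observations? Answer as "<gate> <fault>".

Evaluate each candidate on input A=0, B=0, C=0:
  U3 stuck-at-1: U0=0, U1=0, U2=0, U3=1 [stuck-at-1], U4=1, U5=1, U6=0 → 0 — eliminated
  U3 inverted output: U0=0, U1=0, U2=0, U3=0 [inverted output], U4=1, U5=1, U6=1 → 1 — matches
  U0 stuck-at-0: U0=0 [stuck-at-0], U1=0, U2=0, U3=1, U4=1, U5=1, U6=0 → 0 — eliminated
Only U3 inverted output reproduces the observed 1.

U3 inverted output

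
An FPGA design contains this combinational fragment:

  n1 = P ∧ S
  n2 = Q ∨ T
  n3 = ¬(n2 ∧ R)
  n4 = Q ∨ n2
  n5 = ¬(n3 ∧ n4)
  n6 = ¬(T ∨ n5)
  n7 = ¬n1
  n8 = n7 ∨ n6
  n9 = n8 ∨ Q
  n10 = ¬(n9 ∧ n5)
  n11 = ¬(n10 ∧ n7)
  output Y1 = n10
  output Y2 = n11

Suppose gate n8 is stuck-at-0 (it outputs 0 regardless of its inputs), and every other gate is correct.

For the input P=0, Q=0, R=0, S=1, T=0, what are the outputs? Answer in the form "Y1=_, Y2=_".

Propagate with n8 forced: n1=0, n2=0, n3=1, n4=0, n5=1, n6=0, n7=1, n8=0 [stuck-at-0], n9=0, n10=1, n11=0.
So the outputs are Y1=1, Y2=0. (Without the fault they would be Y1=0, Y2=1.)

Y1=1, Y2=0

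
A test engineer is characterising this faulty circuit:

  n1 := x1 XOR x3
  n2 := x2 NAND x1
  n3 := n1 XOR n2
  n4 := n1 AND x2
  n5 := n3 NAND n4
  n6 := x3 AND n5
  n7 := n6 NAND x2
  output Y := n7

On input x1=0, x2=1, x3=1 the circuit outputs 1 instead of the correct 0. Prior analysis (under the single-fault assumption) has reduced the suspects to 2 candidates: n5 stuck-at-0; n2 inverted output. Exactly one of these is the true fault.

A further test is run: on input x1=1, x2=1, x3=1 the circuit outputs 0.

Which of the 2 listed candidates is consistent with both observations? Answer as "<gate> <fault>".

n2 inverted output

Evaluate each candidate on input x1=1, x2=1, x3=1:
  n5 stuck-at-0: n1=0, n2=0, n3=0, n4=0, n5=0 [stuck-at-0], n6=0, n7=1 → 1 — eliminated
  n2 inverted output: n1=0, n2=1 [inverted output], n3=1, n4=0, n5=1, n6=1, n7=0 → 0 — matches
Only n2 inverted output reproduces the observed 0.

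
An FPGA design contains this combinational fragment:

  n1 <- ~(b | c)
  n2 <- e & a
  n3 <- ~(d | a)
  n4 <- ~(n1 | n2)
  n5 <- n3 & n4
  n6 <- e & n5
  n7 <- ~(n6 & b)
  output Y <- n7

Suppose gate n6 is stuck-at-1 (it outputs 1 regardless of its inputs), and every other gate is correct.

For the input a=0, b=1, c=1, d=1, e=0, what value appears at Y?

Propagate with n6 forced: n1=0, n2=0, n3=0, n4=1, n5=0, n6=1 [stuck-at-1], n7=0.
So Y = 0. (Without the fault it would be 1.)

0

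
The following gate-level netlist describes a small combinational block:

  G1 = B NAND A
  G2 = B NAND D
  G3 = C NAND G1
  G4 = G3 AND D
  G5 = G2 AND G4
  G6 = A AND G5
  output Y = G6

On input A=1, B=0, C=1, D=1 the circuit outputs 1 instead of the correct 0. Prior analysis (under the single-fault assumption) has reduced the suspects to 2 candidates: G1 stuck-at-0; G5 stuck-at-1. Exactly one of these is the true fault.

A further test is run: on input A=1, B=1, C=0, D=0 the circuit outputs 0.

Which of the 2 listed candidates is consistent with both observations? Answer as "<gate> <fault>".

Evaluate each candidate on input A=1, B=1, C=0, D=0:
  G1 stuck-at-0: G1=0 [stuck-at-0], G2=1, G3=1, G4=0, G5=0, G6=0 → 0 — matches
  G5 stuck-at-1: G1=0, G2=1, G3=1, G4=0, G5=1 [stuck-at-1], G6=1 → 1 — eliminated
Only G1 stuck-at-0 reproduces the observed 0.

G1 stuck-at-0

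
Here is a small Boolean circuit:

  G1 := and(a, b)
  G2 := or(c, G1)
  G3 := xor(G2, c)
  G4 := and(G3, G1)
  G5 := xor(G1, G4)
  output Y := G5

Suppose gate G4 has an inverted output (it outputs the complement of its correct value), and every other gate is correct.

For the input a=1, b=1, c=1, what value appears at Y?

0

Propagate with G4 forced: G1=1, G2=1, G3=0, G4=1 [inverted output], G5=0.
So Y = 0. (Without the fault it would be 1.)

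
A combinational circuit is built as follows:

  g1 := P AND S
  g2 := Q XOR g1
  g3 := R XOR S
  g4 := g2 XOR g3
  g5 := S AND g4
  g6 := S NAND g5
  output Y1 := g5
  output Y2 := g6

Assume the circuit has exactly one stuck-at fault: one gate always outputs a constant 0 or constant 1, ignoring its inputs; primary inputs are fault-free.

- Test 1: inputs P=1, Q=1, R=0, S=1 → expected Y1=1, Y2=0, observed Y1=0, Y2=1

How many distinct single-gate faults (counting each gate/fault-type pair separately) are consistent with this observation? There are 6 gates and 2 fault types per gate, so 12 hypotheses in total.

5

Fault-free: g1=1, g2=0, g3=1, g4=1, g5=1, g6=0 → Y1=1, Y2=0. Observed Y1=0, Y2=1.
  g1 stuck-at-0: output Y1=0, Y2=1 ✓
  g1 stuck-at-1: output Y1=1, Y2=0 ✗
  g2 stuck-at-0: output Y1=1, Y2=0 ✗
  g2 stuck-at-1: output Y1=0, Y2=1 ✓
  g3 stuck-at-0: output Y1=0, Y2=1 ✓
  g3 stuck-at-1: output Y1=1, Y2=0 ✗
  g4 stuck-at-0: output Y1=0, Y2=1 ✓
  g4 stuck-at-1: output Y1=1, Y2=0 ✗
  g5 stuck-at-0: output Y1=0, Y2=1 ✓
  g5 stuck-at-1: output Y1=1, Y2=0 ✗
  g6 stuck-at-0: output Y1=1, Y2=0 ✗
  g6 stuck-at-1: output Y1=1, Y2=1 ✗
Consistent faults: {g1 stuck-at-0, g2 stuck-at-1, g3 stuck-at-0, g4 stuck-at-0, g5 stuck-at-0} — 5 in all.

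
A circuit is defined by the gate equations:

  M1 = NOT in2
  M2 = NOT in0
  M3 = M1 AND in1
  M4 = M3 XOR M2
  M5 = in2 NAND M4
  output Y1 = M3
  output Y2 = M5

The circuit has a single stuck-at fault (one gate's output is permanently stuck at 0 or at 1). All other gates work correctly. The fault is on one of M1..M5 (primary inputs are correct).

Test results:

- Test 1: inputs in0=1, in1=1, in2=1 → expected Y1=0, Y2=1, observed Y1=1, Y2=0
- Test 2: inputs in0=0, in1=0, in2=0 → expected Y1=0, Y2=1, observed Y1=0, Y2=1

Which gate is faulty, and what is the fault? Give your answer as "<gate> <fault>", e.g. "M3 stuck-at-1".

Fault-free values for test 1 (in0=1, in1=1, in2=1): M1=0, M2=0, M3=0, M4=0, M5=1, giving Y1=0, Y2=1. Observed Y1=1, Y2=0.
Test 1: faults giving observed Y1=1, Y2=0 are {M1 stuck-at-1, M3 stuck-at-1}.
Test 2 (in0=0, in1=0, in2=0): fault-free M1=1, M2=1, M3=0, M4=1, M5=1 → Y1=0, Y2=1; observed Y1=0, Y2=1. Eliminates M3 stuck-at-1.
Only M1 stuck-at-1 is consistent with every test.

M1 stuck-at-1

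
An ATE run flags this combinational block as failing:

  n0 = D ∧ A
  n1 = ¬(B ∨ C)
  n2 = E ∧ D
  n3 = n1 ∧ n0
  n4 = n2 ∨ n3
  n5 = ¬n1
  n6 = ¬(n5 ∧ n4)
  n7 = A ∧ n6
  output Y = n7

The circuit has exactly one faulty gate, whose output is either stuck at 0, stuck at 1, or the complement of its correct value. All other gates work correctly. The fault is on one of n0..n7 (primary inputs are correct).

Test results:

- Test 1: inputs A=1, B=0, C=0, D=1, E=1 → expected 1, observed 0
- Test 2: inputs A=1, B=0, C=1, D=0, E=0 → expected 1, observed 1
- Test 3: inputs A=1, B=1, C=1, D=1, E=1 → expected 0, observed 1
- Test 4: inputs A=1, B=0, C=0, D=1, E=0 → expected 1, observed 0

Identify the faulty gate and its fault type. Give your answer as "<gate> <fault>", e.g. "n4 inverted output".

Fault-free values for test 1 (A=1, B=0, C=0, D=1, E=1): n0=1, n1=1, n2=1, n3=1, n4=1, n5=0, n6=1, n7=1, giving Y=1. Observed 0.
Test 1: faults giving observed 0 are {n1 stuck-at-0, n1 inverted output, n5 stuck-at-1, n5 inverted output, n6 stuck-at-0, n6 inverted output, n7 stuck-at-0, n7 inverted output}.
Test 2 (A=1, B=0, C=1, D=0, E=0): fault-free n0=0, n1=0, n2=0, n3=0, n4=0, n5=1, n6=1, n7=1 → 1; observed 1. Eliminates n6 stuck-at-0, n6 inverted output, n7 stuck-at-0, n7 inverted output.
Test 3 (A=1, B=1, C=1, D=1, E=1): fault-free n0=1, n1=0, n2=1, n3=0, n4=1, n5=1, n6=0, n7=0 → 0; observed 1. Eliminates n1 stuck-at-0, n5 stuck-at-1.
Test 4 (A=1, B=0, C=0, D=1, E=0): fault-free n0=1, n1=1, n2=0, n3=1, n4=1, n5=0, n6=1, n7=1 → 1; observed 0. Eliminates n1 inverted output.
Only n5 inverted output is consistent with every test.

n5 inverted output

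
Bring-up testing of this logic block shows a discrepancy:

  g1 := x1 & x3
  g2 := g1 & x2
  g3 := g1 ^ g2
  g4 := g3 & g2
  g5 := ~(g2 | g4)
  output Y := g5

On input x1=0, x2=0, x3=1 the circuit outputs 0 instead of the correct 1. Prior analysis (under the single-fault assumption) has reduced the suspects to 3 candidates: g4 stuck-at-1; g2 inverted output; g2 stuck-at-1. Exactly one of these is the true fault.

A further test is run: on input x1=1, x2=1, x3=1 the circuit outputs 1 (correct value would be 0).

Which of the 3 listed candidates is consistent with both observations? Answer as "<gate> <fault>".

Evaluate each candidate on input x1=1, x2=1, x3=1:
  g4 stuck-at-1: g1=1, g2=1, g3=0, g4=1 [stuck-at-1], g5=0 → 0 — eliminated
  g2 inverted output: g1=1, g2=0 [inverted output], g3=1, g4=0, g5=1 → 1 — matches
  g2 stuck-at-1: g1=1, g2=1 [stuck-at-1], g3=0, g4=0, g5=0 → 0 — eliminated
Only g2 inverted output reproduces the observed 1.

g2 inverted output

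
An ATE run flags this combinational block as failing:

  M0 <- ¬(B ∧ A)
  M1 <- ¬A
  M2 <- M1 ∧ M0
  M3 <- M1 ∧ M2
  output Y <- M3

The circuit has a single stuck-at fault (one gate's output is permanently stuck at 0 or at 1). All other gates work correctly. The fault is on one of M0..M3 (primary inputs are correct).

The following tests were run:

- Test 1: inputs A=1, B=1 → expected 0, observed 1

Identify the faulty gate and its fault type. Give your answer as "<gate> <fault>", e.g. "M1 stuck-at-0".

M3 stuck-at-1

Fault-free values for test 1 (A=1, B=1): M0=0, M1=0, M2=0, M3=0, giving Y=0. Observed 1.
Test 1: faults giving observed 1 are {M3 stuck-at-1}.
Only M3 stuck-at-1 is consistent with every test.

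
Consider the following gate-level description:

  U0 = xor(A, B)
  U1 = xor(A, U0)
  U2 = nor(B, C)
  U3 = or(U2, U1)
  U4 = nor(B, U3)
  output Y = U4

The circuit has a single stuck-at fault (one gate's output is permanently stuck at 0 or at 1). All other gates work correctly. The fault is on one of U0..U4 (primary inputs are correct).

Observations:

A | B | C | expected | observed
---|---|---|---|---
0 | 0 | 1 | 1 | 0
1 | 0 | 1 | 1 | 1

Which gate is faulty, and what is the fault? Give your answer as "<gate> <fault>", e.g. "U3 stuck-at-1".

Fault-free values for test 1 (A=0, B=0, C=1): U0=0, U1=0, U2=0, U3=0, U4=1, giving Y=1. Observed 0.
Test 1: faults giving observed 0 are {U0 stuck-at-1, U1 stuck-at-1, U2 stuck-at-1, U3 stuck-at-1, U4 stuck-at-0}.
Test 2 (A=1, B=0, C=1): fault-free U0=1, U1=0, U2=0, U3=0, U4=1 → 1; observed 1. Eliminates U1 stuck-at-1, U2 stuck-at-1, U3 stuck-at-1, U4 stuck-at-0.
Only U0 stuck-at-1 is consistent with every test.

U0 stuck-at-1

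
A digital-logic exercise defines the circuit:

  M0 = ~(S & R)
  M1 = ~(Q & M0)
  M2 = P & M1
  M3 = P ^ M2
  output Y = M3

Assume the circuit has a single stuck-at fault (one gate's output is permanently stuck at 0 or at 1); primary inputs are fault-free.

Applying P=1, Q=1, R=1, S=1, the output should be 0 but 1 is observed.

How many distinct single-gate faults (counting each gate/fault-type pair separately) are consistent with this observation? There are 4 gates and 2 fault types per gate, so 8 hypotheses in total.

Fault-free: M0=0, M1=1, M2=1, M3=0 → 0. Observed 1.
  M0 stuck-at-0: output 0 ✗
  M0 stuck-at-1: output 1 ✓
  M1 stuck-at-0: output 1 ✓
  M1 stuck-at-1: output 0 ✗
  M2 stuck-at-0: output 1 ✓
  M2 stuck-at-1: output 0 ✗
  M3 stuck-at-0: output 0 ✗
  M3 stuck-at-1: output 1 ✓
Consistent faults: {M0 stuck-at-1, M1 stuck-at-0, M2 stuck-at-0, M3 stuck-at-1} — 4 in all.

4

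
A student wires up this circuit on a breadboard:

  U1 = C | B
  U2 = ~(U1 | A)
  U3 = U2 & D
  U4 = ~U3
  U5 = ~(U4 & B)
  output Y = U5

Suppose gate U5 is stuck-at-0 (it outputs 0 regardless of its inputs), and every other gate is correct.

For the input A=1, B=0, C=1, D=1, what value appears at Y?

0

Propagate with U5 forced: U1=1, U2=0, U3=0, U4=1, U5=0 [stuck-at-0].
So Y = 0. (Without the fault it would be 1.)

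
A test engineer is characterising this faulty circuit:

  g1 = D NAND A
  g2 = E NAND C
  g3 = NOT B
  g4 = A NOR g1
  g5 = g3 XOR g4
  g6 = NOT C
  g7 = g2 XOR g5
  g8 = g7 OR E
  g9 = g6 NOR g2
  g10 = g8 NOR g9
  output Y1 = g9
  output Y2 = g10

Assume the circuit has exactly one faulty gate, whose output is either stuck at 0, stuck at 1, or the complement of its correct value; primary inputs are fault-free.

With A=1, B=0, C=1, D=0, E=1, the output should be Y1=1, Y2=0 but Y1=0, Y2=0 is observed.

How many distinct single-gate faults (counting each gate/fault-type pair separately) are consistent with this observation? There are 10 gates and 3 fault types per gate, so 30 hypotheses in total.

6

Fault-free: g1=1, g2=0, g3=1, g4=0, g5=1, g6=0, g7=1, g8=1, g9=1, g10=0 → Y1=1, Y2=0. Observed Y1=0, Y2=0.
  g1: none of the 3 fault types match ✗
  g2: stuck-at-1, inverted output ✓; others ✗
  g3: none of the 3 fault types match ✗
  g4: none of the 3 fault types match ✗
  g5: none of the 3 fault types match ✗
  g6: stuck-at-1, inverted output ✓; others ✗
  g7: none of the 3 fault types match ✗
  g8: none of the 3 fault types match ✗
  g9: stuck-at-0, inverted output ✓; others ✗
  g10: none of the 3 fault types match ✗
Consistent faults: {g2 stuck-at-1, g2 inverted output, g6 stuck-at-1, g6 inverted output, g9 stuck-at-0, g9 inverted output} — 6 in all.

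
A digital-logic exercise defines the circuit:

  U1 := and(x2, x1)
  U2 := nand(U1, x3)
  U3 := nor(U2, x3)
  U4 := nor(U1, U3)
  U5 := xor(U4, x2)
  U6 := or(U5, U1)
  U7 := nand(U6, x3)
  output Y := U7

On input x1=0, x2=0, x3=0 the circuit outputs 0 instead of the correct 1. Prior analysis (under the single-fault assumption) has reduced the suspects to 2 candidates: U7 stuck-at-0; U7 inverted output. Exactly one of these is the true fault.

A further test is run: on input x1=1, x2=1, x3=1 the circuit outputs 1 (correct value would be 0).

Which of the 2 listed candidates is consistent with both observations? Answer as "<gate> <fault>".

Evaluate each candidate on input x1=1, x2=1, x3=1:
  U7 stuck-at-0: U1=1, U2=0, U3=0, U4=0, U5=1, U6=1, U7=0 [stuck-at-0] → 0 — eliminated
  U7 inverted output: U1=1, U2=0, U3=0, U4=0, U5=1, U6=1, U7=1 [inverted output] → 1 — matches
Only U7 inverted output reproduces the observed 1.

U7 inverted output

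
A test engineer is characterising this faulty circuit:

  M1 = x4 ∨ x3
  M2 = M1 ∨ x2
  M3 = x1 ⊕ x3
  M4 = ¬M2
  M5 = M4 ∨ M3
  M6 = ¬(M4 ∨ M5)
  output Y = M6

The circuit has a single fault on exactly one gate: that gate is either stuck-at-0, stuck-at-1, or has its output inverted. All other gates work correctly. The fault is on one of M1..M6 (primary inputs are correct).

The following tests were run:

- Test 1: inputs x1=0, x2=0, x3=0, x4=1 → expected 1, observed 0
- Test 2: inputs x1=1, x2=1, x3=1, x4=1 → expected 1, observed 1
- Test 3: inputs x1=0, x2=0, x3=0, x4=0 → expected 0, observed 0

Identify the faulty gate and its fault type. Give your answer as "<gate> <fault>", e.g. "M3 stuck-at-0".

Fault-free values for test 1 (x1=0, x2=0, x3=0, x4=1): M1=1, M2=1, M3=0, M4=0, M5=0, M6=1, giving Y=1. Observed 0.
Test 1: faults giving observed 0 are {M1 stuck-at-0, M1 inverted output, M2 stuck-at-0, M2 inverted output, M3 stuck-at-1, M3 inverted output, M4 stuck-at-1, M4 inverted output, M5 stuck-at-1, M5 inverted output, M6 stuck-at-0, M6 inverted output}.
Test 2 (x1=1, x2=1, x3=1, x4=1): fault-free M1=1, M2=1, M3=0, M4=0, M5=0, M6=1 → 1; observed 1. Eliminates M2 stuck-at-0, M2 inverted output, M3 stuck-at-1, M3 inverted output, M4 stuck-at-1, M4 inverted output, M5 stuck-at-1, M5 inverted output, M6 stuck-at-0, M6 inverted output.
Test 3 (x1=0, x2=0, x3=0, x4=0): fault-free M1=0, M2=0, M3=0, M4=1, M5=1, M6=0 → 0; observed 0. Eliminates M1 inverted output.
Only M1 stuck-at-0 is consistent with every test.

M1 stuck-at-0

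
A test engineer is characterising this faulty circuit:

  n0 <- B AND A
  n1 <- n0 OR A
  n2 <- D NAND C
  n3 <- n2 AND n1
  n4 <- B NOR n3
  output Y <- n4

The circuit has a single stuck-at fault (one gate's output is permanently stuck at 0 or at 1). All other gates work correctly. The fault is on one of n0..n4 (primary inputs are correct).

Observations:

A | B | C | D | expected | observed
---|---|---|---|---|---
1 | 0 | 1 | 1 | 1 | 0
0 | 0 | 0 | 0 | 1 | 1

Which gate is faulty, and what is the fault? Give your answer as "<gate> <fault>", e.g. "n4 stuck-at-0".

n2 stuck-at-1

Fault-free values for test 1 (A=1, B=0, C=1, D=1): n0=0, n1=1, n2=0, n3=0, n4=1, giving Y=1. Observed 0.
Test 1: faults giving observed 0 are {n2 stuck-at-1, n3 stuck-at-1, n4 stuck-at-0}.
Test 2 (A=0, B=0, C=0, D=0): fault-free n0=0, n1=0, n2=1, n3=0, n4=1 → 1; observed 1. Eliminates n3 stuck-at-1, n4 stuck-at-0.
Only n2 stuck-at-1 is consistent with every test.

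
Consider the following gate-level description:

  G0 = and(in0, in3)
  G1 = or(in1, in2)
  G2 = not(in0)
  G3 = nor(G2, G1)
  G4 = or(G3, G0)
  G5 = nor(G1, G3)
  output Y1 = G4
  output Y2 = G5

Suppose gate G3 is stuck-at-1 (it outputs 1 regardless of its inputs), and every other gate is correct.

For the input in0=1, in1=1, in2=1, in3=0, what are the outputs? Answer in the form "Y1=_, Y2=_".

Propagate with G3 forced: G0=0, G1=1, G2=0, G3=1 [stuck-at-1], G4=1, G5=0.
So the outputs are Y1=1, Y2=0. (Without the fault they would be Y1=0, Y2=0.)

Y1=1, Y2=0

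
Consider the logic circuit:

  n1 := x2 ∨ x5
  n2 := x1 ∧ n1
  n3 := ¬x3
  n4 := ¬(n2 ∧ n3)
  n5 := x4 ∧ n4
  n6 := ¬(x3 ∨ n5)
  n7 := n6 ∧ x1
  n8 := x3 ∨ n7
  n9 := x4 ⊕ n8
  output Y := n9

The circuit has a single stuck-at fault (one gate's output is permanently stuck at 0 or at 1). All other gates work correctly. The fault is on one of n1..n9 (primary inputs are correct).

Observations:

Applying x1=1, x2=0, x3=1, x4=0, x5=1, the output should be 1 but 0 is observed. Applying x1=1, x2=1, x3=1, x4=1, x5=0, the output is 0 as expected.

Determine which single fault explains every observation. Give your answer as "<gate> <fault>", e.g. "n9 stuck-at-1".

n9 stuck-at-0

Fault-free values for test 1 (x1=1, x2=0, x3=1, x4=0, x5=1): n1=1, n2=1, n3=0, n4=1, n5=0, n6=0, n7=0, n8=1, n9=1, giving Y=1. Observed 0.
Test 1: faults giving observed 0 are {n8 stuck-at-0, n9 stuck-at-0}.
Test 2 (x1=1, x2=1, x3=1, x4=1, x5=0): fault-free n1=1, n2=1, n3=0, n4=1, n5=1, n6=0, n7=0, n8=1, n9=0 → 0; observed 0. Eliminates n8 stuck-at-0.
Only n9 stuck-at-0 is consistent with every test.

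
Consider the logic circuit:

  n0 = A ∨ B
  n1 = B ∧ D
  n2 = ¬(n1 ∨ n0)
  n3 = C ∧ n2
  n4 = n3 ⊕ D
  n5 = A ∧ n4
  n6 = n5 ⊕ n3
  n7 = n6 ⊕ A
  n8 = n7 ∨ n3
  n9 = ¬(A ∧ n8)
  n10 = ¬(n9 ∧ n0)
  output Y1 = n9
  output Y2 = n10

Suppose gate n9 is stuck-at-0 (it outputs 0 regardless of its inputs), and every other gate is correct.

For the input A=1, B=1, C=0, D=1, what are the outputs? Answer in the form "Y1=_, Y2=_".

Propagate with n9 forced: n0=1, n1=1, n2=0, n3=0, n4=1, n5=1, n6=1, n7=0, n8=0, n9=0 [stuck-at-0], n10=1.
So the outputs are Y1=0, Y2=1. (Without the fault they would be Y1=1, Y2=0.)

Y1=0, Y2=1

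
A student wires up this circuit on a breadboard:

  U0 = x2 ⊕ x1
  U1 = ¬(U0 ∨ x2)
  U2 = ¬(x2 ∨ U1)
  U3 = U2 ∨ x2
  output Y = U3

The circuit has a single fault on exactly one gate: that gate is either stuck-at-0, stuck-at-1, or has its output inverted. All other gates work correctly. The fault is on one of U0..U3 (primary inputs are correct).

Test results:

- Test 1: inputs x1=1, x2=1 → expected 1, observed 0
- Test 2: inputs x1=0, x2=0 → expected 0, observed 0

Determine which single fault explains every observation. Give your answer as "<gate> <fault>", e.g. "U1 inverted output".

Fault-free values for test 1 (x1=1, x2=1): U0=0, U1=0, U2=0, U3=1, giving Y=1. Observed 0.
Test 1: faults giving observed 0 are {U3 stuck-at-0, U3 inverted output}.
Test 2 (x1=0, x2=0): fault-free U0=0, U1=1, U2=0, U3=0 → 0; observed 0. Eliminates U3 inverted output.
Only U3 stuck-at-0 is consistent with every test.

U3 stuck-at-0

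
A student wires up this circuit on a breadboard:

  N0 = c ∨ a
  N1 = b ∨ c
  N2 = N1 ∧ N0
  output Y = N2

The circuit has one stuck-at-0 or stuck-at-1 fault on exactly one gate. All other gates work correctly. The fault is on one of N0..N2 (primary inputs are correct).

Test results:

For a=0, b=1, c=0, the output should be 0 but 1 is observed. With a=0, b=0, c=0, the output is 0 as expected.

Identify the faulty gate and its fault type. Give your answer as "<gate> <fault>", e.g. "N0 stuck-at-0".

N0 stuck-at-1

Fault-free values for test 1 (a=0, b=1, c=0): N0=0, N1=1, N2=0, giving Y=0. Observed 1.
Test 1: faults giving observed 1 are {N0 stuck-at-1, N2 stuck-at-1}.
Test 2 (a=0, b=0, c=0): fault-free N0=0, N1=0, N2=0 → 0; observed 0. Eliminates N2 stuck-at-1.
Only N0 stuck-at-1 is consistent with every test.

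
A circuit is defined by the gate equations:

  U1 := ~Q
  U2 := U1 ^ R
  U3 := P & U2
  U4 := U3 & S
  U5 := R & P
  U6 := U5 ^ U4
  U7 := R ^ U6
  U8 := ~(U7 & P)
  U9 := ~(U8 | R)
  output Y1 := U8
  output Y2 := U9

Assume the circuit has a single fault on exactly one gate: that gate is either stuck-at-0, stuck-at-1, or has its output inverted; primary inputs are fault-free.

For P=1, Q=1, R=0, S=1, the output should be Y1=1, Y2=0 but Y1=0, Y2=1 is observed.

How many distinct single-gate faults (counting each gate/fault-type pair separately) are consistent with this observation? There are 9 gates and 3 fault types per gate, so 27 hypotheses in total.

Fault-free: U1=0, U2=0, U3=0, U4=0, U5=0, U6=0, U7=0, U8=1, U9=0 → Y1=1, Y2=0. Observed Y1=0, Y2=1.
  U1: stuck-at-1, inverted output ✓; others ✗
  U2: stuck-at-1, inverted output ✓; others ✗
  U3: stuck-at-1, inverted output ✓; others ✗
  U4: stuck-at-1, inverted output ✓; others ✗
  U5: stuck-at-1, inverted output ✓; others ✗
  U6: stuck-at-1, inverted output ✓; others ✗
  U7: stuck-at-1, inverted output ✓; others ✗
  U8: stuck-at-0, inverted output ✓; others ✗
  U9: none of the 3 fault types match ✗
Consistent faults: {U1 stuck-at-1, U1 inverted output, U2 stuck-at-1, U2 inverted output, U3 stuck-at-1, U3 inverted output, U4 stuck-at-1, U4 inverted output, U5 stuck-at-1, U5 inverted output, U6 stuck-at-1, U6 inverted output, U7 stuck-at-1, U7 inverted output, U8 stuck-at-0, U8 inverted output} — 16 in all.

16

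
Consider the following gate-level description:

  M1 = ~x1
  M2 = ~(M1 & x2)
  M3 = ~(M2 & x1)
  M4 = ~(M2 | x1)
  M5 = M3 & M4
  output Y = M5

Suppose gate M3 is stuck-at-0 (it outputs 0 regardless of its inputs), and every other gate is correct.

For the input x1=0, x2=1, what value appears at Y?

Propagate with M3 forced: M1=1, M2=0, M3=0 [stuck-at-0], M4=1, M5=0.
So Y = 0. (Without the fault it would be 1.)

0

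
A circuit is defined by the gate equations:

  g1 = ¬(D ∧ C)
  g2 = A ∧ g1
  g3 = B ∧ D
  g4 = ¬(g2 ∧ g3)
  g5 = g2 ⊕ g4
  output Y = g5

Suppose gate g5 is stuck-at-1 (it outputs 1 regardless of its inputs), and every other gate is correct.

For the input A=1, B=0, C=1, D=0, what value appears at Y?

Propagate with g5 forced: g1=1, g2=1, g3=0, g4=1, g5=1 [stuck-at-1].
So Y = 1. (Without the fault it would be 0.)

1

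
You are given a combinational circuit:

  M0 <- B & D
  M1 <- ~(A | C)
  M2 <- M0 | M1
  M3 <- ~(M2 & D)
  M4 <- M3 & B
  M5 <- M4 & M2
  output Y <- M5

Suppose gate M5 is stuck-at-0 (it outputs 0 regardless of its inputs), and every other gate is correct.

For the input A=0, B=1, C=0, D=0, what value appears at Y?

0

Propagate with M5 forced: M0=0, M1=1, M2=1, M3=1, M4=1, M5=0 [stuck-at-0].
So Y = 0. (Without the fault it would be 1.)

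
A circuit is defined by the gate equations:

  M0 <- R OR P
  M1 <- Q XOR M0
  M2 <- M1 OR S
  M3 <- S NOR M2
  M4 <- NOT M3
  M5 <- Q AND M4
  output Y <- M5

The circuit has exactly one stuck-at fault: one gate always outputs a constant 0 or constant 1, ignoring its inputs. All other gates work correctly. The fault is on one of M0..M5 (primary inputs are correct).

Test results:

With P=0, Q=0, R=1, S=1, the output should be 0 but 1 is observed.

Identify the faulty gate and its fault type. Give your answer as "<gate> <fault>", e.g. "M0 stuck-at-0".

M5 stuck-at-1

Fault-free values for test 1 (P=0, Q=0, R=1, S=1): M0=1, M1=1, M2=1, M3=0, M4=1, M5=0, giving Y=0. Observed 1.
Test 1: faults giving observed 1 are {M5 stuck-at-1}.
Only M5 stuck-at-1 is consistent with every test.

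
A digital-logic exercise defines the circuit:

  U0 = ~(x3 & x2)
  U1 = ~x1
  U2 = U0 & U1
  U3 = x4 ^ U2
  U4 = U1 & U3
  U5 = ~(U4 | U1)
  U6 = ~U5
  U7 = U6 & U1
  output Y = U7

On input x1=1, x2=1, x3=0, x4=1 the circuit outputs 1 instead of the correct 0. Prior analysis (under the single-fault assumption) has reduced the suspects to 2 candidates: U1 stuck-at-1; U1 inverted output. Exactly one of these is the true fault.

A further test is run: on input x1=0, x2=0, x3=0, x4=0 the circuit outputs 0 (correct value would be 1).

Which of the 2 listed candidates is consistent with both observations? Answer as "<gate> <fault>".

U1 inverted output

Evaluate each candidate on input x1=0, x2=0, x3=0, x4=0:
  U1 stuck-at-1: U0=1, U1=1 [stuck-at-1], U2=1, U3=1, U4=1, U5=0, U6=1, U7=1 → 1 — eliminated
  U1 inverted output: U0=1, U1=0 [inverted output], U2=0, U3=0, U4=0, U5=1, U6=0, U7=0 → 0 — matches
Only U1 inverted output reproduces the observed 0.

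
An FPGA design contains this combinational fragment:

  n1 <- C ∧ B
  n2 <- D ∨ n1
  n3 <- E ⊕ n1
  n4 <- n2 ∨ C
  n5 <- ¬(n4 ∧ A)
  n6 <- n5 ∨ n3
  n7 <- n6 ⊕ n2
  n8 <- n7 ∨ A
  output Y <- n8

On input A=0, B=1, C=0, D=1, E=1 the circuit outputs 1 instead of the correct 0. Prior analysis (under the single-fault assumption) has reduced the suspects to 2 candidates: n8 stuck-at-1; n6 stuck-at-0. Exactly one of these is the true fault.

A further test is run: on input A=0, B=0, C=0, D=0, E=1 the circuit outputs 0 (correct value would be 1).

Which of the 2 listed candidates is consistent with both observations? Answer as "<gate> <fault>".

Evaluate each candidate on input A=0, B=0, C=0, D=0, E=1:
  n8 stuck-at-1: n1=0, n2=0, n3=1, n4=0, n5=1, n6=1, n7=1, n8=1 [stuck-at-1] → 1 — eliminated
  n6 stuck-at-0: n1=0, n2=0, n3=1, n4=0, n5=1, n6=0 [stuck-at-0], n7=0, n8=0 → 0 — matches
Only n6 stuck-at-0 reproduces the observed 0.

n6 stuck-at-0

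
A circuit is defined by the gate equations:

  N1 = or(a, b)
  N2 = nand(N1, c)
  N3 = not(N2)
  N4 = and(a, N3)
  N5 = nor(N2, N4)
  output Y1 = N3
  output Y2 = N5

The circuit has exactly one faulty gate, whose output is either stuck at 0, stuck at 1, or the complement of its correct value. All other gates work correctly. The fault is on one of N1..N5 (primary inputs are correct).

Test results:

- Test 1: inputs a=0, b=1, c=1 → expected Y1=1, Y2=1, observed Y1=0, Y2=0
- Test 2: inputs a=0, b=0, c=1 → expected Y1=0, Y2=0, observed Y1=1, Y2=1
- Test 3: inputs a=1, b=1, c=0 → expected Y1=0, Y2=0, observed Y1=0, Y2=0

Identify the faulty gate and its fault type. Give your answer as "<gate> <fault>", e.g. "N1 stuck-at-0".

N1 inverted output

Fault-free values for test 1 (a=0, b=1, c=1): N1=1, N2=0, N3=1, N4=0, N5=1, giving Y1=1, Y2=1. Observed Y1=0, Y2=0.
Test 1: faults giving observed Y1=0, Y2=0 are {N1 stuck-at-0, N1 inverted output, N2 stuck-at-1, N2 inverted output}.
Test 2 (a=0, b=0, c=1): fault-free N1=0, N2=1, N3=0, N4=0, N5=0 → Y1=0, Y2=0; observed Y1=1, Y2=1. Eliminates N1 stuck-at-0, N2 stuck-at-1.
Test 3 (a=1, b=1, c=0): fault-free N1=1, N2=1, N3=0, N4=0, N5=0 → Y1=0, Y2=0; observed Y1=0, Y2=0. Eliminates N2 inverted output.
Only N1 inverted output is consistent with every test.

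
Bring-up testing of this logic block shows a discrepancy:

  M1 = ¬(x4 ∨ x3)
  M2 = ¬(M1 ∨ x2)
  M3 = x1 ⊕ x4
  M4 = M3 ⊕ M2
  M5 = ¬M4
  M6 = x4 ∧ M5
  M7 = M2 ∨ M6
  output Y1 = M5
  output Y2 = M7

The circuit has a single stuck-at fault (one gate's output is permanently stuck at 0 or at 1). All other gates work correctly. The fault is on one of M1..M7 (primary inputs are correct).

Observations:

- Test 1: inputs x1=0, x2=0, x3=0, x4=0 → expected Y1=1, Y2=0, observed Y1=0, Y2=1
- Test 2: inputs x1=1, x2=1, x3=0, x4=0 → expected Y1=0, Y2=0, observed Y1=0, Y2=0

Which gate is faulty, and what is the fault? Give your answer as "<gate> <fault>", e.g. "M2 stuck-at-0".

M1 stuck-at-0

Fault-free values for test 1 (x1=0, x2=0, x3=0, x4=0): M1=1, M2=0, M3=0, M4=0, M5=1, M6=0, M7=0, giving Y1=1, Y2=0. Observed Y1=0, Y2=1.
Test 1: faults giving observed Y1=0, Y2=1 are {M1 stuck-at-0, M2 stuck-at-1}.
Test 2 (x1=1, x2=1, x3=0, x4=0): fault-free M1=1, M2=0, M3=1, M4=1, M5=0, M6=0, M7=0 → Y1=0, Y2=0; observed Y1=0, Y2=0. Eliminates M2 stuck-at-1.
Only M1 stuck-at-0 is consistent with every test.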